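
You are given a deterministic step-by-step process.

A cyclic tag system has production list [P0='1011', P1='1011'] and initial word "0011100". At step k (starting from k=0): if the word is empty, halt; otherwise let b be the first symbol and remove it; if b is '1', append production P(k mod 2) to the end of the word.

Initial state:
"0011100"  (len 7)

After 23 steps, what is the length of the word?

44

step 0: "0011100"  (len 7)
step 1: "011100"  (len 6)
step 2: "11100"  (len 5)
step 3: "11001011"  (len 8)
step 4: "10010111011"  (len 11)
step 5: "00101110111011"  (len 14)
step 6: "0101110111011"  (len 13)
step 7: "101110111011"  (len 12)
step 8: "011101110111011"  (len 15)
step 9: "11101110111011"  (len 14)
step 10: "11011101110111011"  (len 17)
step 11: "10111011101110111011"  (len 20)
step 12: "01110111011101110111011"  (len 23)
step 13: "1110111011101110111011"  (len 22)
step 14: "1101110111011101110111011"  (len 25)
step 15: "1011101110111011101110111011"  (len 28)
step 16: "0111011101110111011101110111011"  (len 31)
step 17: "111011101110111011101110111011"  (len 30)
step 18: "110111011101110111011101110111011"  (len 33)
step 19: "101110111011101110111011101110111011"  (len 36)
step 20: "011101110111011101110111011101110111011"  (len 39)
step 21: "11101110111011101110111011101110111011"  (len 38)
step 22: "11011101110111011101110111011101110111011"  (len 41)
step 23: "10111011101110111011101110111011101110111011"  (len 44)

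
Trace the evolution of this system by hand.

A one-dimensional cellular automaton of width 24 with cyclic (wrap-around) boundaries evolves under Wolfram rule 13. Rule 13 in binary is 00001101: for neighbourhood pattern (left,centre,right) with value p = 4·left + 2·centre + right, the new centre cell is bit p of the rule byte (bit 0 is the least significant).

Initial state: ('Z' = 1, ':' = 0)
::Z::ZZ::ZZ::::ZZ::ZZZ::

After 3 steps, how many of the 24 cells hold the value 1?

[0] ::Z::ZZ::ZZ::::ZZ::ZZZ::
[1] Z:Z::Z:::Z::ZZ:Z:::Z:::Z
[2] ::Z::Z:Z:Z::Z::Z:Z:Z:Z:Z
[3] ::Z::Z:Z:Z::Z::Z:Z:Z:Z:Z

10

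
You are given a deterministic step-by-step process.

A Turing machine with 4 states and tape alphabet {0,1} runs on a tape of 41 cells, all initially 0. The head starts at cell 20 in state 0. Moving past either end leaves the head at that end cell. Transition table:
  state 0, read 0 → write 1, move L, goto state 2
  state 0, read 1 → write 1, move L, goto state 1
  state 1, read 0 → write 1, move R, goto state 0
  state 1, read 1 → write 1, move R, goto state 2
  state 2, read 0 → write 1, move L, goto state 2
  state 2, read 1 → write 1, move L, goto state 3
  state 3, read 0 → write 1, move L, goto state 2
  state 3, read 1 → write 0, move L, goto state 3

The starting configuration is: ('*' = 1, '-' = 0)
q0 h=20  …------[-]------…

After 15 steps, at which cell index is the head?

5

k=0  q0 h=20  …------[-]------…
k=1  q2 h=19  …------[-]*-----…
k=2  q2 h=18  …------[-]**----…
k=3  q2 h=17  …------[-]***---…
k=4  q2 h=16  …------[-]****--…
k=5  q2 h=15  …------[-]*****-…
k=6  q2 h=14  …------[-]******…
k=7  q2 h=13  …------[-]******…
k=8  q2 h=12  …------[-]******…
k=9  q2 h=11  …------[-]******…
k=10  q2 h=10  …------[-]******…
k=11  q2 h= 9  …------[-]******…
k=12  q2 h= 8  …------[-]******…
k=13  q2 h= 7  …------[-]******…
k=14  q2 h= 6  |------[-]******…
k=15  q2 h= 5  |-----[-]******…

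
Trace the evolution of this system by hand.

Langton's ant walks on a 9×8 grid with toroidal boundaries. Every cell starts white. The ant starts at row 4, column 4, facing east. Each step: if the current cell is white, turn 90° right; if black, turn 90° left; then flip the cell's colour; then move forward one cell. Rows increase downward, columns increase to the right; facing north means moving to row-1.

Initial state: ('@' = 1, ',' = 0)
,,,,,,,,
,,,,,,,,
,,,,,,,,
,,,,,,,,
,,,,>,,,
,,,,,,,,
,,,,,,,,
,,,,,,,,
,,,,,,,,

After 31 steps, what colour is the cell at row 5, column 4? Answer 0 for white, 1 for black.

1

gen 0: ,,,,,,,,
,,,,,,,,
,,,,,,,,
,,,,,,,,
,,,,>,,,
,,,,,,,,
,,,,,,,,
,,,,,,,,
,,,,,,,,
gen 1: ,,,,,,,,
,,,,,,,,
,,,,,,,,
,,,,,,,,
,,,,@,,,
,,,,v,,,
,,,,,,,,
,,,,,,,,
,,,,,,,,
gen 2: ,,,,,,,,
,,,,,,,,
,,,,,,,,
,,,,,,,,
,,,,@,,,
,,,<@,,,
,,,,,,,,
,,,,,,,,
,,,,,,,,
gen 3: ,,,,,,,,
,,,,,,,,
,,,,,,,,
,,,,,,,,
,,,^@,,,
,,,@@,,,
,,,,,,,,
,,,,,,,,
,,,,,,,,
gen 4: ,,,,,,,,
,,,,,,,,
,,,,,,,,
,,,,,,,,
,,,@>,,,
,,,@@,,,
,,,,,,,,
,,,,,,,,
,,,,,,,,
gen 5: ,,,,,,,,
,,,,,,,,
,,,,,,,,
,,,,^,,,
,,,@,,,,
,,,@@,,,
,,,,,,,,
,,,,,,,,
,,,,,,,,
gen 6: ,,,,,,,,
,,,,,,,,
,,,,,,,,
,,,,@>,,
,,,@,,,,
,,,@@,,,
,,,,,,,,
,,,,,,,,
,,,,,,,,
gen 7: ,,,,,,,,
,,,,,,,,
,,,,,,,,
,,,,@@,,
,,,@,v,,
,,,@@,,,
,,,,,,,,
,,,,,,,,
,,,,,,,,
gen 8: ,,,,,,,,
,,,,,,,,
,,,,,,,,
,,,,@@,,
,,,@<@,,
,,,@@,,,
,,,,,,,,
,,,,,,,,
,,,,,,,,
gen 9: ,,,,,,,,
,,,,,,,,
,,,,,,,,
,,,,^@,,
,,,@@@,,
,,,@@,,,
,,,,,,,,
,,,,,,,,
,,,,,,,,
gen 10: ,,,,,,,,
,,,,,,,,
,,,,,,,,
,,,<,@,,
,,,@@@,,
,,,@@,,,
,,,,,,,,
,,,,,,,,
,,,,,,,,
gen 11: ,,,,,,,,
,,,,,,,,
,,,^,,,,
,,,@,@,,
,,,@@@,,
,,,@@,,,
,,,,,,,,
,,,,,,,,
,,,,,,,,
gen 12: ,,,,,,,,
,,,,,,,,
,,,@>,,,
,,,@,@,,
,,,@@@,,
,,,@@,,,
,,,,,,,,
,,,,,,,,
,,,,,,,,
gen 13: ,,,,,,,,
,,,,,,,,
,,,@@,,,
,,,@v@,,
,,,@@@,,
,,,@@,,,
,,,,,,,,
,,,,,,,,
,,,,,,,,
gen 14: ,,,,,,,,
,,,,,,,,
,,,@@,,,
,,,<@@,,
,,,@@@,,
,,,@@,,,
,,,,,,,,
,,,,,,,,
,,,,,,,,
gen 15: ,,,,,,,,
,,,,,,,,
,,,@@,,,
,,,,@@,,
,,,v@@,,
,,,@@,,,
,,,,,,,,
,,,,,,,,
,,,,,,,,
gen 16: ,,,,,,,,
,,,,,,,,
,,,@@,,,
,,,,@@,,
,,,,>@,,
,,,@@,,,
,,,,,,,,
,,,,,,,,
,,,,,,,,
gen 17: ,,,,,,,,
,,,,,,,,
,,,@@,,,
,,,,^@,,
,,,,,@,,
,,,@@,,,
,,,,,,,,
,,,,,,,,
,,,,,,,,
gen 18: ,,,,,,,,
,,,,,,,,
,,,@@,,,
,,,<,@,,
,,,,,@,,
,,,@@,,,
,,,,,,,,
,,,,,,,,
,,,,,,,,
gen 19: ,,,,,,,,
,,,,,,,,
,,,^@,,,
,,,@,@,,
,,,,,@,,
,,,@@,,,
,,,,,,,,
,,,,,,,,
,,,,,,,,
gen 20: ,,,,,,,,
,,,,,,,,
,,<,@,,,
,,,@,@,,
,,,,,@,,
,,,@@,,,
,,,,,,,,
,,,,,,,,
,,,,,,,,
gen 21: ,,,,,,,,
,,^,,,,,
,,@,@,,,
,,,@,@,,
,,,,,@,,
,,,@@,,,
,,,,,,,,
,,,,,,,,
,,,,,,,,
gen 22: ,,,,,,,,
,,@>,,,,
,,@,@,,,
,,,@,@,,
,,,,,@,,
,,,@@,,,
,,,,,,,,
,,,,,,,,
,,,,,,,,
gen 23: ,,,,,,,,
,,@@,,,,
,,@v@,,,
,,,@,@,,
,,,,,@,,
,,,@@,,,
,,,,,,,,
,,,,,,,,
,,,,,,,,
gen 24: ,,,,,,,,
,,@@,,,,
,,<@@,,,
,,,@,@,,
,,,,,@,,
,,,@@,,,
,,,,,,,,
,,,,,,,,
,,,,,,,,
gen 25: ,,,,,,,,
,,@@,,,,
,,,@@,,,
,,v@,@,,
,,,,,@,,
,,,@@,,,
,,,,,,,,
,,,,,,,,
,,,,,,,,
gen 26: ,,,,,,,,
,,@@,,,,
,,,@@,,,
,<@@,@,,
,,,,,@,,
,,,@@,,,
,,,,,,,,
,,,,,,,,
,,,,,,,,
gen 27: ,,,,,,,,
,,@@,,,,
,^,@@,,,
,@@@,@,,
,,,,,@,,
,,,@@,,,
,,,,,,,,
,,,,,,,,
,,,,,,,,
gen 28: ,,,,,,,,
,,@@,,,,
,@>@@,,,
,@@@,@,,
,,,,,@,,
,,,@@,,,
,,,,,,,,
,,,,,,,,
,,,,,,,,
gen 29: ,,,,,,,,
,,@@,,,,
,@@@@,,,
,@v@,@,,
,,,,,@,,
,,,@@,,,
,,,,,,,,
,,,,,,,,
,,,,,,,,
gen 30: ,,,,,,,,
,,@@,,,,
,@@@@,,,
,@,>,@,,
,,,,,@,,
,,,@@,,,
,,,,,,,,
,,,,,,,,
,,,,,,,,
gen 31: ,,,,,,,,
,,@@,,,,
,@@^@,,,
,@,,,@,,
,,,,,@,,
,,,@@,,,
,,,,,,,,
,,,,,,,,
,,,,,,,,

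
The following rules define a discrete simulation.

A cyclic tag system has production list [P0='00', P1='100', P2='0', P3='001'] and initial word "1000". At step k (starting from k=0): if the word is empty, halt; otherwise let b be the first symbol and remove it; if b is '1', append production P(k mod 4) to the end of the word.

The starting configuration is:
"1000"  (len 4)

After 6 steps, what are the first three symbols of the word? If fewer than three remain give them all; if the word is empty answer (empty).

(empty)

0) "1000"  (len 4)
1) "00000"  (len 5)
2) "0000"  (len 4)
3) "000"  (len 3)
4) "00"  (len 2)
5) "0"  (len 1)
6) (halted — word empty)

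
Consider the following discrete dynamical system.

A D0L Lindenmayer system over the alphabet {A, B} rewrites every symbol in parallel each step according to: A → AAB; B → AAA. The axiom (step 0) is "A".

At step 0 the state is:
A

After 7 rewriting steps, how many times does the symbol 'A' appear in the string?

1640

step 0: A
step 1: AAB
step 2: AABAABAAA
step 3: AABAABAAAAABAABAAAAABAABAAB
step 4: AABAABAAAAABAABAAAAABAABAABAABAABAAAAABAABAAAAABAABAABAABAABAAAAABAABAAAAABAABAAA
step 5: AABAABAAAAABAABAAAAABAABAABAABAABAAAAABAABAAAAABAABAABAABA…BAABAABAABAAAAABAABAAAAABAABAABAABAABAAAAABAABAAAAABAABAAB  (len 243)
step 6: AABAABAAAAABAABAAAAABAABAABAABAABAAAAABAABAAAAABAABAABAABA…BAABAABAABAAAAABAABAAAAABAABAABAABAABAAAAABAABAAAAABAABAAA  (len 729)
step 7: AABAABAAAAABAABAAAAABAABAABAABAABAAAAABAABAAAAABAABAABAABA…BAABAABAABAAAAABAABAAAAABAABAABAABAABAAAAABAABAAAAABAABAAB  (len 2187)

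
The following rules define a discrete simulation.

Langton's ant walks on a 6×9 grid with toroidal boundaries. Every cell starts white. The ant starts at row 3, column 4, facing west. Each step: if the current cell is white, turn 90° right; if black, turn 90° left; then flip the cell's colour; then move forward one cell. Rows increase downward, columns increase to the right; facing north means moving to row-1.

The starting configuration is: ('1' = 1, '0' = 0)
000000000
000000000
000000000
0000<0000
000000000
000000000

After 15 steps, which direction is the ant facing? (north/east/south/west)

north

gen 0: 000000000
000000000
000000000
0000<0000
000000000
000000000
gen 1: 000000000
000000000
0000^0000
000010000
000000000
000000000
gen 2: 000000000
000000000
00001>000
000010000
000000000
000000000
gen 3: 000000000
000000000
000011000
00001v000
000000000
000000000
gen 4: 000000000
000000000
000011000
0000<1000
000000000
000000000
gen 5: 000000000
000000000
000011000
000001000
0000v0000
000000000
gen 6: 000000000
000000000
000011000
000001000
000<10000
000000000
gen 7: 000000000
000000000
000011000
000^01000
000110000
000000000
gen 8: 000000000
000000000
000011000
0001>1000
000110000
000000000
gen 9: 000000000
000000000
000011000
000111000
0001v0000
000000000
gen 10: 000000000
000000000
000011000
000111000
00010>000
000000000
gen 11: 000000000
000000000
000011000
000111000
000101000
00000v000
gen 12: 000000000
000000000
000011000
000111000
000101000
0000<1000
gen 13: 000000000
000000000
000011000
000111000
0001^1000
000011000
gen 14: 000000000
000000000
000011000
000111000
00011>000
000011000
gen 15: 000000000
000000000
000011000
00011^000
000110000
000011000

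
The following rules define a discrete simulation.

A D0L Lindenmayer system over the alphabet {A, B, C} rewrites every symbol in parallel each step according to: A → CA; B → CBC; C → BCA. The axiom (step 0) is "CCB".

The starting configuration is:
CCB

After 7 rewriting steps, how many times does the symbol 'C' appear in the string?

1792

0) CCB
1) BCABCACBC
2) CBCBCACACBCBCACABCACBCBCA
3) BCACBCBCACBCBCACABCACABCACBCBCACBCBCACABCACACBCBCACABCACBCBCACBCBCACA
4) CBCBCACABCACBCBCACBCBCACABCACBCBCACBCBCACABCACACBCBCACABCA…CBCACABCACACBCBCACABCACBCBCACBCBCACABCACBCBCACBCBCACABCACA  (len 189)
5) BCACBCBCACBCBCACABCACACBCBCACABCACBCBCACBCBCACABCACBCBCACB…CBCACABCACBCBCACBCBCACABCACBCBCACBCBCACABCACACBCBCACABCACA  (len 517)
6) CBCBCACABCACBCBCACBCBCACABCACBCBCACBCBCACABCACACBCBCACABCA…BCACABCACACBCBCACABCACABCACBCBCACBCBCACABCACACBCBCACABCACA  (len 1413)
7) BCACBCBCACBCBCACABCACACBCBCACABCACBCBCACBCBCACABCACBCBCACB…BCACABCACACBCBCACABCACABCACBCBCACBCBCACABCACACBCBCACABCACA  (len 3861)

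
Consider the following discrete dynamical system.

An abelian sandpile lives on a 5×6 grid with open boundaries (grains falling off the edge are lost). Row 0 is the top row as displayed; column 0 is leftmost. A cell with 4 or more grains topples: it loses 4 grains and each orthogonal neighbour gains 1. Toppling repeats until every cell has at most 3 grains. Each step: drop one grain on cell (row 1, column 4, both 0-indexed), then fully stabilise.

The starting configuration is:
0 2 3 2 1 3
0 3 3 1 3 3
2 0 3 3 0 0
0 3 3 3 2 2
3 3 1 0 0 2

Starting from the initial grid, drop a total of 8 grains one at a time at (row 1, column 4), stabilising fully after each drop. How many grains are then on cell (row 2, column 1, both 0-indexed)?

3

t=0: 0 2 3 2 1 3
0 3 3 1 3 3
2 0 3 3 0 0
0 3 3 3 2 2
3 3 1 0 0 2
t=1: 0 2 3 2 3 0
0 3 3 2 1 1
2 0 3 3 1 1
0 3 3 3 2 2
3 3 1 0 0 2
t=2: 0 2 3 2 3 0
0 3 3 2 2 1
2 0 3 3 1 1
0 3 3 3 2 2
3 3 1 0 0 2
t=3: 0 2 3 2 3 0
0 3 3 2 3 1
2 0 3 3 1 1
0 3 3 3 2 2
3 3 1 0 0 2
t=4: 0 2 3 3 0 1
0 3 3 3 1 2
2 0 3 3 2 1
0 3 3 3 2 2
3 3 1 0 0 2
t=5: 0 2 3 3 0 1
0 3 3 3 2 2
2 0 3 3 2 1
0 3 3 3 2 2
3 3 1 0 0 2
t=6: 0 2 3 3 0 1
0 3 3 3 3 2
2 0 3 3 2 1
0 3 3 3 2 2
3 3 1 0 0 2
t=7: 1 0 2 1 2 1
1 1 3 3 2 3
2 3 2 3 1 2
2 1 2 2 0 3
0 1 3 1 1 2
t=8: 1 0 2 1 2 1
1 1 3 3 3 3
2 3 2 3 1 2
2 1 2 2 0 3
0 1 3 1 1 2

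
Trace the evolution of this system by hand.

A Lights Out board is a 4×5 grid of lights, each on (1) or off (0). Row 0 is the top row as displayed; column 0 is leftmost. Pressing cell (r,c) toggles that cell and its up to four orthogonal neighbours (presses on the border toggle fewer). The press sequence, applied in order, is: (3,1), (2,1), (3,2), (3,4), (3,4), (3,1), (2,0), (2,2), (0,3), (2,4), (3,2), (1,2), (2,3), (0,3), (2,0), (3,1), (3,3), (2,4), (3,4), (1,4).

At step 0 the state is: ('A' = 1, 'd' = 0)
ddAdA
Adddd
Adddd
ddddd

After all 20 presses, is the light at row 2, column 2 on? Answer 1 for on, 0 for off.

gen 0: ddAdA
Adddd
Adddd
ddddd
gen 1: ddAdA
Adddd
AAddd
AAAdd
gen 2: ddAdA
AAddd
ddAdd
AdAdd
gen 3: ddAdA
AAddd
ddddd
AAdAd
gen 4: ddAdA
AAddd
ddddA
AAddA
gen 5: ddAdA
AAddd
ddddd
AAdAd
gen 6: ddAdA
AAddd
dAddd
ddAAd
gen 7: ddAdA
dAddd
Adddd
AdAAd
gen 8: ddAdA
dAAdd
AAAAd
AddAd
gen 9: dddAd
dAAAd
AAAAd
AddAd
gen 10: dddAd
dAAAA
AAAdA
AddAA
gen 11: dddAd
dAAAA
AAddA
AAAdA
gen 12: ddAAd
ddddA
AAAdA
AAAdA
gen 13: ddAAd
dddAA
AAdAd
AAAAA
gen 14: ddddA
ddddA
AAdAd
AAAAA
gen 15: ddddA
AdddA
dddAd
dAAAA
gen 16: ddddA
AdddA
dAdAd
AddAA
gen 17: ddddA
AdddA
dAddd
AdAdd
gen 18: ddddA
Adddd
dAdAA
AdAdA
gen 19: ddddA
Adddd
dAdAd
AdAAd
gen 20: ddddd
AddAA
dAdAA
AdAAd

0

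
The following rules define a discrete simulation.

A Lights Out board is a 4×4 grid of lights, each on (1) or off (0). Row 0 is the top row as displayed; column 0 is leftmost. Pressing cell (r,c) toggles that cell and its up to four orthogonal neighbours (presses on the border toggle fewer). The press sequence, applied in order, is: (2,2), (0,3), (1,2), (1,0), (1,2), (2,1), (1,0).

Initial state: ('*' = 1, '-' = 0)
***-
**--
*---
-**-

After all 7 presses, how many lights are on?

7

k=0  ***-
**--
*---
-**-
k=1  ***-
***-
****
-*--
k=2  **-*
****
****
-*--
k=3  ****
*---
**-*
-*--
k=4  -***
-*--
-*-*
-*--
k=5  -*-*
--**
-***
-*--
k=6  -*-*
-***
*--*
----
k=7  **-*
*-**
---*
----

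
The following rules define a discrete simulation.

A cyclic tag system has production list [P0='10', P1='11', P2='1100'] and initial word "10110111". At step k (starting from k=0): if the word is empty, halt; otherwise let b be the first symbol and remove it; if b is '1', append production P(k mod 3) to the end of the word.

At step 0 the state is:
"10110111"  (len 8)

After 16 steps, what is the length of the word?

0) "10110111"  (len 8)
1) "011011110"  (len 9)
2) "11011110"  (len 8)
3) "10111101100"  (len 11)
4) "011110110010"  (len 12)
5) "11110110010"  (len 11)
6) "11101100101100"  (len 14)
7) "110110010110010"  (len 15)
8) "1011001011001011"  (len 16)
9) "0110010110010111100"  (len 19)
10) "110010110010111100"  (len 18)
11) "1001011001011110011"  (len 19)
12) "0010110010111100111100"  (len 22)
13) "010110010111100111100"  (len 21)
14) "10110010111100111100"  (len 20)
15) "01100101111001111001100"  (len 23)
16) "1100101111001111001100"  (len 22)

22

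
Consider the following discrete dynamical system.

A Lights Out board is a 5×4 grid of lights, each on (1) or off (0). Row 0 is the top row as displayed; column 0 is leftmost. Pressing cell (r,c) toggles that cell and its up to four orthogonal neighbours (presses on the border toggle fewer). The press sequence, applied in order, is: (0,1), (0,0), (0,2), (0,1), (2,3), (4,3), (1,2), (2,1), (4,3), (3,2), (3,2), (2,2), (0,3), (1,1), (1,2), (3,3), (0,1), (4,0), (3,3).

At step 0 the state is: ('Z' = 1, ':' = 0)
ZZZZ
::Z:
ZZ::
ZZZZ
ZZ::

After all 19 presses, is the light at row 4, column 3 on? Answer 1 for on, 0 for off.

step 0: ZZZZ
::Z:
ZZ::
ZZZZ
ZZ::
step 1: :::Z
:ZZ:
ZZ::
ZZZZ
ZZ::
step 2: ZZ:Z
ZZZ:
ZZ::
ZZZZ
ZZ::
step 3: Z:Z:
ZZ::
ZZ::
ZZZZ
ZZ::
step 4: :Z::
Z:::
ZZ::
ZZZZ
ZZ::
step 5: :Z::
Z::Z
ZZZZ
ZZZ:
ZZ::
step 6: :Z::
Z::Z
ZZZZ
ZZZZ
ZZZZ
step 7: :ZZ:
ZZZ:
ZZ:Z
ZZZZ
ZZZZ
step 8: :ZZ:
Z:Z:
::ZZ
Z:ZZ
ZZZZ
step 9: :ZZ:
Z:Z:
::ZZ
Z:Z:
ZZ::
step 10: :ZZ:
Z:Z:
:::Z
ZZ:Z
ZZZ:
step 11: :ZZ:
Z:Z:
::ZZ
Z:Z:
ZZ::
step 12: :ZZ:
Z:::
:Z::
Z:::
ZZ::
step 13: :Z:Z
Z::Z
:Z::
Z:::
ZZ::
step 14: :::Z
:ZZZ
::::
Z:::
ZZ::
step 15: ::ZZ
::::
::Z:
Z:::
ZZ::
step 16: ::ZZ
::::
::ZZ
Z:ZZ
ZZ:Z
step 17: ZZ:Z
:Z::
::ZZ
Z:ZZ
ZZ:Z
step 18: ZZ:Z
:Z::
::ZZ
::ZZ
:::Z
step 19: ZZ:Z
:Z::
::Z:
::::
::::

0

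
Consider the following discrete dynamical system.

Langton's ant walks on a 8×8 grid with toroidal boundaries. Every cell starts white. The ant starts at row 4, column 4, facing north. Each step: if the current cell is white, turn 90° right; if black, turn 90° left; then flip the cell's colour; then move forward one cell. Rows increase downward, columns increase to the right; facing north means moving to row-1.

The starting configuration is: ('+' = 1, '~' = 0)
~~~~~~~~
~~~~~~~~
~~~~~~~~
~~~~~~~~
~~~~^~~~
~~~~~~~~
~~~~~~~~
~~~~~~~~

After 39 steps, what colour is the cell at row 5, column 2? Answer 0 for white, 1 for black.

0

k=0  ~~~~~~~~
~~~~~~~~
~~~~~~~~
~~~~~~~~
~~~~^~~~
~~~~~~~~
~~~~~~~~
~~~~~~~~
k=1  ~~~~~~~~
~~~~~~~~
~~~~~~~~
~~~~~~~~
~~~~+>~~
~~~~~~~~
~~~~~~~~
~~~~~~~~
k=2  ~~~~~~~~
~~~~~~~~
~~~~~~~~
~~~~~~~~
~~~~++~~
~~~~~v~~
~~~~~~~~
~~~~~~~~
k=3  ~~~~~~~~
~~~~~~~~
~~~~~~~~
~~~~~~~~
~~~~++~~
~~~~<+~~
~~~~~~~~
~~~~~~~~
k=4  ~~~~~~~~
~~~~~~~~
~~~~~~~~
~~~~~~~~
~~~~^+~~
~~~~++~~
~~~~~~~~
~~~~~~~~
k=5  ~~~~~~~~
~~~~~~~~
~~~~~~~~
~~~~~~~~
~~~<~+~~
~~~~++~~
~~~~~~~~
~~~~~~~~
k=6  ~~~~~~~~
~~~~~~~~
~~~~~~~~
~~~^~~~~
~~~+~+~~
~~~~++~~
~~~~~~~~
~~~~~~~~
k=7  ~~~~~~~~
~~~~~~~~
~~~~~~~~
~~~+>~~~
~~~+~+~~
~~~~++~~
~~~~~~~~
~~~~~~~~
k=8  ~~~~~~~~
~~~~~~~~
~~~~~~~~
~~~++~~~
~~~+v+~~
~~~~++~~
~~~~~~~~
~~~~~~~~
k=9  ~~~~~~~~
~~~~~~~~
~~~~~~~~
~~~++~~~
~~~<++~~
~~~~++~~
~~~~~~~~
~~~~~~~~
k=10  ~~~~~~~~
~~~~~~~~
~~~~~~~~
~~~++~~~
~~~~++~~
~~~v++~~
~~~~~~~~
~~~~~~~~
k=11  ~~~~~~~~
~~~~~~~~
~~~~~~~~
~~~++~~~
~~~~++~~
~~<+++~~
~~~~~~~~
~~~~~~~~
k=12  ~~~~~~~~
~~~~~~~~
~~~~~~~~
~~~++~~~
~~^~++~~
~~++++~~
~~~~~~~~
~~~~~~~~
k=13  ~~~~~~~~
~~~~~~~~
~~~~~~~~
~~~++~~~
~~+>++~~
~~++++~~
~~~~~~~~
~~~~~~~~
k=14  ~~~~~~~~
~~~~~~~~
~~~~~~~~
~~~++~~~
~~++++~~
~~+v++~~
~~~~~~~~
~~~~~~~~
k=15  ~~~~~~~~
~~~~~~~~
~~~~~~~~
~~~++~~~
~~++++~~
~~+~>+~~
~~~~~~~~
~~~~~~~~
k=16  ~~~~~~~~
~~~~~~~~
~~~~~~~~
~~~++~~~
~~++^+~~
~~+~~+~~
~~~~~~~~
~~~~~~~~
k=17  ~~~~~~~~
~~~~~~~~
~~~~~~~~
~~~++~~~
~~+<~+~~
~~+~~+~~
~~~~~~~~
~~~~~~~~
k=18  ~~~~~~~~
~~~~~~~~
~~~~~~~~
~~~++~~~
~~+~~+~~
~~+v~+~~
~~~~~~~~
~~~~~~~~
k=19  ~~~~~~~~
~~~~~~~~
~~~~~~~~
~~~++~~~
~~+~~+~~
~~<+~+~~
~~~~~~~~
~~~~~~~~
k=20  ~~~~~~~~
~~~~~~~~
~~~~~~~~
~~~++~~~
~~+~~+~~
~~~+~+~~
~~v~~~~~
~~~~~~~~
k=21  ~~~~~~~~
~~~~~~~~
~~~~~~~~
~~~++~~~
~~+~~+~~
~~~+~+~~
~<+~~~~~
~~~~~~~~
k=22  ~~~~~~~~
~~~~~~~~
~~~~~~~~
~~~++~~~
~~+~~+~~
~^~+~+~~
~++~~~~~
~~~~~~~~
k=23  ~~~~~~~~
~~~~~~~~
~~~~~~~~
~~~++~~~
~~+~~+~~
~+>+~+~~
~++~~~~~
~~~~~~~~
k=24  ~~~~~~~~
~~~~~~~~
~~~~~~~~
~~~++~~~
~~+~~+~~
~+++~+~~
~+v~~~~~
~~~~~~~~
k=25  ~~~~~~~~
~~~~~~~~
~~~~~~~~
~~~++~~~
~~+~~+~~
~+++~+~~
~+~>~~~~
~~~~~~~~
k=26  ~~~~~~~~
~~~~~~~~
~~~~~~~~
~~~++~~~
~~+~~+~~
~+++~+~~
~+~+~~~~
~~~v~~~~
k=27  ~~~~~~~~
~~~~~~~~
~~~~~~~~
~~~++~~~
~~+~~+~~
~+++~+~~
~+~+~~~~
~~<+~~~~
k=28  ~~~~~~~~
~~~~~~~~
~~~~~~~~
~~~++~~~
~~+~~+~~
~+++~+~~
~+^+~~~~
~~++~~~~
k=29  ~~~~~~~~
~~~~~~~~
~~~~~~~~
~~~++~~~
~~+~~+~~
~+++~+~~
~++>~~~~
~~++~~~~
k=30  ~~~~~~~~
~~~~~~~~
~~~~~~~~
~~~++~~~
~~+~~+~~
~++^~+~~
~++~~~~~
~~++~~~~
k=31  ~~~~~~~~
~~~~~~~~
~~~~~~~~
~~~++~~~
~~+~~+~~
~+<~~+~~
~++~~~~~
~~++~~~~
k=32  ~~~~~~~~
~~~~~~~~
~~~~~~~~
~~~++~~~
~~+~~+~~
~+~~~+~~
~+v~~~~~
~~++~~~~
k=33  ~~~~~~~~
~~~~~~~~
~~~~~~~~
~~~++~~~
~~+~~+~~
~+~~~+~~
~+~>~~~~
~~++~~~~
k=34  ~~~~~~~~
~~~~~~~~
~~~~~~~~
~~~++~~~
~~+~~+~~
~+~~~+~~
~+~+~~~~
~~+v~~~~
k=35  ~~~~~~~~
~~~~~~~~
~~~~~~~~
~~~++~~~
~~+~~+~~
~+~~~+~~
~+~+~~~~
~~+~>~~~
k=36  ~~~~v~~~
~~~~~~~~
~~~~~~~~
~~~++~~~
~~+~~+~~
~+~~~+~~
~+~+~~~~
~~+~+~~~
k=37  ~~~<+~~~
~~~~~~~~
~~~~~~~~
~~~++~~~
~~+~~+~~
~+~~~+~~
~+~+~~~~
~~+~+~~~
k=38  ~~~++~~~
~~~~~~~~
~~~~~~~~
~~~++~~~
~~+~~+~~
~+~~~+~~
~+~+~~~~
~~+^+~~~
k=39  ~~~++~~~
~~~~~~~~
~~~~~~~~
~~~++~~~
~~+~~+~~
~+~~~+~~
~+~+~~~~
~~++>~~~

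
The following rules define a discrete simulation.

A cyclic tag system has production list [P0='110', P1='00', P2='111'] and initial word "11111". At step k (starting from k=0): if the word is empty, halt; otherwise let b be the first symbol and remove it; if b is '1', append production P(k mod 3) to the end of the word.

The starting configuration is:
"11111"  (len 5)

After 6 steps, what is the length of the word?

gen 0: "11111"  (len 5)
gen 1: "1111110"  (len 7)
gen 2: "11111000"  (len 8)
gen 3: "1111000111"  (len 10)
gen 4: "111000111110"  (len 12)
gen 5: "1100011111000"  (len 13)
gen 6: "100011111000111"  (len 15)

15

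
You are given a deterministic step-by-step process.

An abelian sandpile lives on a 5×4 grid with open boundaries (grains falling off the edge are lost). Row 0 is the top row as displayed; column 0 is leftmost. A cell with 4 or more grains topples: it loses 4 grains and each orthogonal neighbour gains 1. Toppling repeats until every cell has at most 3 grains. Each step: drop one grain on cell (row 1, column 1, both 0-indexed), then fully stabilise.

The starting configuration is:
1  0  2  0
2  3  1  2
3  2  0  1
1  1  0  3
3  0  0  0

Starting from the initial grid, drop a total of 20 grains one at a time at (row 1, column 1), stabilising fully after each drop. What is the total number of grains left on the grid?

36

t=0: 1  0  2  0
2  3  1  2
3  2  0  1
1  1  0  3
3  0  0  0
t=1: 1  1  2  0
3  0  2  2
3  3  0  1
1  1  0  3
3  0  0  0
t=2: 1  1  2  0
3  1  2  2
3  3  0  1
1  1  0  3
3  0  0  0
t=3: 1  1  2  0
3  2  2  2
3  3  0  1
1  1  0  3
3  0  0  0
t=4: 1  1  2  0
3  3  2  2
3  3  0  1
1  1  0  3
3  0  0  0
t=5: 2  2  2  0
1  2  3  2
1  1  1  1
2  2  0  3
3  0  0  0
t=6: 2  2  2  0
1  3  3  2
1  1  1  1
2  2  0  3
3  0  0  0
t=7: 2  3  3  0
2  1  0  3
1  2  2  1
2  2  0  3
3  0  0  0
t=8: 2  3  3  0
2  2  0  3
1  2  2  1
2  2  0  3
3  0  0  0
t=9: 2  3  3  0
2  3  0  3
1  2  2  1
2  2  0  3
3  0  0  0
t=10: 3  1  0  1
3  1  2  3
1  3  2  1
2  2  0  3
3  0  0  0
t=11: 3  1  0  1
3  2  2  3
1  3  2  1
2  2  0  3
3  0  0  0
t=12: 3  1  0  1
3  3  2  3
1  3  2  1
2  2  0  3
3  0  0  0
t=13: 0  3  0  1
1  2  3  3
3  0  3  1
2  3  0  3
3  0  0  0
t=14: 0  3  0  1
1  3  3  3
3  0  3  1
2  3  0  3
3  0  0  0
t=15: 1  0  2  2
2  2  2  0
3  2  0  3
2  3  1  3
3  0  0  0
t=16: 1  0  2  2
2  3  2  0
3  2  0  3
2  3  1  3
3  0  0  0
t=17: 1  1  2  2
3  0  3  0
3  3  0  3
2  3  1  3
3  0  0  0
t=18: 1  1  2  2
3  1  3  0
3  3  0  3
2  3  1  3
3  0  0  0
t=19: 1  1  2  2
3  2  3  0
3  3  0  3
2  3  1  3
3  0  0  0
t=20: 1  1  2  2
3  3  3  0
3  3  0  3
2  3  1  3
3  0  0  0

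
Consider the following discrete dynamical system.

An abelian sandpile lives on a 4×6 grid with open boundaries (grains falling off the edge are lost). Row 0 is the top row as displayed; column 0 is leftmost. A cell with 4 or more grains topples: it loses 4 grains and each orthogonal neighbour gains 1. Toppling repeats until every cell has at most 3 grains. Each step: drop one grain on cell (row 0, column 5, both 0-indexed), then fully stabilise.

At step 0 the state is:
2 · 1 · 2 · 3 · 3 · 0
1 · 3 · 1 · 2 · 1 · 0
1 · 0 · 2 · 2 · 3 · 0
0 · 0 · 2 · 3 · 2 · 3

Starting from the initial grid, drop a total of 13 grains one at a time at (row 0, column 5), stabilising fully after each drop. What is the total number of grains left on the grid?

step 0: 2 · 1 · 2 · 3 · 3 · 0
1 · 3 · 1 · 2 · 1 · 0
1 · 0 · 2 · 2 · 3 · 0
0 · 0 · 2 · 3 · 2 · 3
step 1: 2 · 1 · 2 · 3 · 3 · 1
1 · 3 · 1 · 2 · 1 · 0
1 · 0 · 2 · 2 · 3 · 0
0 · 0 · 2 · 3 · 2 · 3
step 2: 2 · 1 · 2 · 3 · 3 · 2
1 · 3 · 1 · 2 · 1 · 0
1 · 0 · 2 · 2 · 3 · 0
0 · 0 · 2 · 3 · 2 · 3
step 3: 2 · 1 · 2 · 3 · 3 · 3
1 · 3 · 1 · 2 · 1 · 0
1 · 0 · 2 · 2 · 3 · 0
0 · 0 · 2 · 3 · 2 · 3
step 4: 2 · 1 · 3 · 0 · 1 · 1
1 · 3 · 1 · 3 · 2 · 1
1 · 0 · 2 · 2 · 3 · 0
0 · 0 · 2 · 3 · 2 · 3
step 5: 2 · 1 · 3 · 0 · 1 · 2
1 · 3 · 1 · 3 · 2 · 1
1 · 0 · 2 · 2 · 3 · 0
0 · 0 · 2 · 3 · 2 · 3
step 6: 2 · 1 · 3 · 0 · 1 · 3
1 · 3 · 1 · 3 · 2 · 1
1 · 0 · 2 · 2 · 3 · 0
0 · 0 · 2 · 3 · 2 · 3
step 7: 2 · 1 · 3 · 0 · 2 · 0
1 · 3 · 1 · 3 · 2 · 2
1 · 0 · 2 · 2 · 3 · 0
0 · 0 · 2 · 3 · 2 · 3
step 8: 2 · 1 · 3 · 0 · 2 · 1
1 · 3 · 1 · 3 · 2 · 2
1 · 0 · 2 · 2 · 3 · 0
0 · 0 · 2 · 3 · 2 · 3
step 9: 2 · 1 · 3 · 0 · 2 · 2
1 · 3 · 1 · 3 · 2 · 2
1 · 0 · 2 · 2 · 3 · 0
0 · 0 · 2 · 3 · 2 · 3
step 10: 2 · 1 · 3 · 0 · 2 · 3
1 · 3 · 1 · 3 · 2 · 2
1 · 0 · 2 · 2 · 3 · 0
0 · 0 · 2 · 3 · 2 · 3
step 11: 2 · 1 · 3 · 0 · 3 · 0
1 · 3 · 1 · 3 · 2 · 3
1 · 0 · 2 · 2 · 3 · 0
0 · 0 · 2 · 3 · 2 · 3
step 12: 2 · 1 · 3 · 0 · 3 · 1
1 · 3 · 1 · 3 · 2 · 3
1 · 0 · 2 · 2 · 3 · 0
0 · 0 · 2 · 3 · 2 · 3
step 13: 2 · 1 · 3 · 0 · 3 · 2
1 · 3 · 1 · 3 · 2 · 3
1 · 0 · 2 · 2 · 3 · 0
0 · 0 · 2 · 3 · 2 · 3

42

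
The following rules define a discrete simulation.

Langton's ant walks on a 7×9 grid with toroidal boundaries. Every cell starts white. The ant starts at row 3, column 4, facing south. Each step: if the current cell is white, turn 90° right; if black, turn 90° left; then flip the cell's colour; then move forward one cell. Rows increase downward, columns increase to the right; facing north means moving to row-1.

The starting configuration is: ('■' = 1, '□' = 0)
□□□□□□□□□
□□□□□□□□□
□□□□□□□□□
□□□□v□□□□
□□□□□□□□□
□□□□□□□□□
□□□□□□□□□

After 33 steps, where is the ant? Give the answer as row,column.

0) □□□□□□□□□
□□□□□□□□□
□□□□□□□□□
□□□□v□□□□
□□□□□□□□□
□□□□□□□□□
□□□□□□□□□
1) □□□□□□□□□
□□□□□□□□□
□□□□□□□□□
□□□<■□□□□
□□□□□□□□□
□□□□□□□□□
□□□□□□□□□
2) □□□□□□□□□
□□□□□□□□□
□□□^□□□□□
□□□■■□□□□
□□□□□□□□□
□□□□□□□□□
□□□□□□□□□
3) □□□□□□□□□
□□□□□□□□□
□□□■>□□□□
□□□■■□□□□
□□□□□□□□□
□□□□□□□□□
□□□□□□□□□
4) □□□□□□□□□
□□□□□□□□□
□□□■■□□□□
□□□■v□□□□
□□□□□□□□□
□□□□□□□□□
□□□□□□□□□
5) □□□□□□□□□
□□□□□□□□□
□□□■■□□□□
□□□■□>□□□
□□□□□□□□□
□□□□□□□□□
□□□□□□□□□
6) □□□□□□□□□
□□□□□□□□□
□□□■■□□□□
□□□■□■□□□
□□□□□v□□□
□□□□□□□□□
□□□□□□□□□
7) □□□□□□□□□
□□□□□□□□□
□□□■■□□□□
□□□■□■□□□
□□□□<■□□□
□□□□□□□□□
□□□□□□□□□
8) □□□□□□□□□
□□□□□□□□□
□□□■■□□□□
□□□■^■□□□
□□□□■■□□□
□□□□□□□□□
□□□□□□□□□
9) □□□□□□□□□
□□□□□□□□□
□□□■■□□□□
□□□■■>□□□
□□□□■■□□□
□□□□□□□□□
□□□□□□□□□
10) □□□□□□□□□
□□□□□□□□□
□□□■■^□□□
□□□■■□□□□
□□□□■■□□□
□□□□□□□□□
□□□□□□□□□
11) □□□□□□□□□
□□□□□□□□□
□□□■■■>□□
□□□■■□□□□
□□□□■■□□□
□□□□□□□□□
□□□□□□□□□
12) □□□□□□□□□
□□□□□□□□□
□□□■■■■□□
□□□■■□v□□
□□□□■■□□□
□□□□□□□□□
□□□□□□□□□
13) □□□□□□□□□
□□□□□□□□□
□□□■■■■□□
□□□■■<■□□
□□□□■■□□□
□□□□□□□□□
□□□□□□□□□
14) □□□□□□□□□
□□□□□□□□□
□□□■■^■□□
□□□■■■■□□
□□□□■■□□□
□□□□□□□□□
□□□□□□□□□
15) □□□□□□□□□
□□□□□□□□□
□□□■<□■□□
□□□■■■■□□
□□□□■■□□□
□□□□□□□□□
□□□□□□□□□
16) □□□□□□□□□
□□□□□□□□□
□□□■□□■□□
□□□■v■■□□
□□□□■■□□□
□□□□□□□□□
□□□□□□□□□
17) □□□□□□□□□
□□□□□□□□□
□□□■□□■□□
□□□■□>■□□
□□□□■■□□□
□□□□□□□□□
□□□□□□□□□
18) □□□□□□□□□
□□□□□□□□□
□□□■□^■□□
□□□■□□■□□
□□□□■■□□□
□□□□□□□□□
□□□□□□□□□
19) □□□□□□□□□
□□□□□□□□□
□□□■□■>□□
□□□■□□■□□
□□□□■■□□□
□□□□□□□□□
□□□□□□□□□
20) □□□□□□□□□
□□□□□□^□□
□□□■□■□□□
□□□■□□■□□
□□□□■■□□□
□□□□□□□□□
□□□□□□□□□
21) □□□□□□□□□
□□□□□□■>□
□□□■□■□□□
□□□■□□■□□
□□□□■■□□□
□□□□□□□□□
□□□□□□□□□
22) □□□□□□□□□
□□□□□□■■□
□□□■□■□v□
□□□■□□■□□
□□□□■■□□□
□□□□□□□□□
□□□□□□□□□
23) □□□□□□□□□
□□□□□□■■□
□□□■□■<■□
□□□■□□■□□
□□□□■■□□□
□□□□□□□□□
□□□□□□□□□
24) □□□□□□□□□
□□□□□□^■□
□□□■□■■■□
□□□■□□■□□
□□□□■■□□□
□□□□□□□□□
□□□□□□□□□
25) □□□□□□□□□
□□□□□<□■□
□□□■□■■■□
□□□■□□■□□
□□□□■■□□□
□□□□□□□□□
□□□□□□□□□
26) □□□□□^□□□
□□□□□■□■□
□□□■□■■■□
□□□■□□■□□
□□□□■■□□□
□□□□□□□□□
□□□□□□□□□
27) □□□□□■>□□
□□□□□■□■□
□□□■□■■■□
□□□■□□■□□
□□□□■■□□□
□□□□□□□□□
□□□□□□□□□
28) □□□□□■■□□
□□□□□■v■□
□□□■□■■■□
□□□■□□■□□
□□□□■■□□□
□□□□□□□□□
□□□□□□□□□
29) □□□□□■■□□
□□□□□<■■□
□□□■□■■■□
□□□■□□■□□
□□□□■■□□□
□□□□□□□□□
□□□□□□□□□
30) □□□□□■■□□
□□□□□□■■□
□□□■□v■■□
□□□■□□■□□
□□□□■■□□□
□□□□□□□□□
□□□□□□□□□
31) □□□□□■■□□
□□□□□□■■□
□□□■□□>■□
□□□■□□■□□
□□□□■■□□□
□□□□□□□□□
□□□□□□□□□
32) □□□□□■■□□
□□□□□□^■□
□□□■□□□■□
□□□■□□■□□
□□□□■■□□□
□□□□□□□□□
□□□□□□□□□
33) □□□□□■■□□
□□□□□<□■□
□□□■□□□■□
□□□■□□■□□
□□□□■■□□□
□□□□□□□□□
□□□□□□□□□

1,5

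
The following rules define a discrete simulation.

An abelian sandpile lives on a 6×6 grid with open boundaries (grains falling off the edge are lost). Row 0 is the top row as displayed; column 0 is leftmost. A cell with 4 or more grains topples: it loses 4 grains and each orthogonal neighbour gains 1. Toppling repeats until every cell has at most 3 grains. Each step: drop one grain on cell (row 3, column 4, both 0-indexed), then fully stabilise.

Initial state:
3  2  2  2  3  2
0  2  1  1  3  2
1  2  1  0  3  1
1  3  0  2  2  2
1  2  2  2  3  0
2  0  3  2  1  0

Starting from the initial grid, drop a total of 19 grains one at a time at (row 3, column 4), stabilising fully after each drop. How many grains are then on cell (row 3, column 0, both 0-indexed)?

0) 3  2  2  2  3  2
0  2  1  1  3  2
1  2  1  0  3  1
1  3  0  2  2  2
1  2  2  2  3  0
2  0  3  2  1  0
1) 3  2  2  2  3  2
0  2  1  1  3  2
1  2  1  0  3  1
1  3  0  2  3  2
1  2  2  2  3  0
2  0  3  2  1  0
2) 3  2  2  3  0  3
0  2  1  2  1  3
1  2  1  1  1  2
1  3  0  3  2  3
1  2  2  3  0  1
2  0  3  2  2  0
3) 3  2  2  3  0  3
0  2  1  2  1  3
1  2  1  1  1  2
1  3  0  3  3  3
1  2  2  3  0  1
2  0  3  2  2  0
4) 3  2  2  3  0  3
0  2  1  2  1  3
1  2  1  2  2  3
1  3  1  1  2  0
1  2  3  0  2  2
2  0  3  3  2  0
5) 3  2  2  3  0  3
0  2  1  2  1  3
1  2  1  2  2  3
1  3  1  1  3  0
1  2  3  0  2  2
2  0  3  3  2  0
6) 3  2  2  3  0  3
0  2  1  2  1  3
1  2  1  2  3  3
1  3  1  2  0  1
1  2  3  0  3  2
2  0  3  3  2  0
7) 3  2  2  3  0  3
0  2  1  2  1  3
1  2  1  2  3  3
1  3  1  2  1  1
1  2  3  0  3  2
2  0  3  3  2  0
8) 3  2  2  3  0  3
0  2  1  2  1  3
1  2  1  2  3  3
1  3  1  2  2  1
1  2  3  0  3  2
2  0  3  3  2  0
9) 3  2  2  3  0  3
0  2  1  2  1  3
1  2  1  2  3  3
1  3  1  2  3  1
1  2  3  0  3  2
2  0  3  3  2  0
10) 3  2  2  3  1  0
0  2  1  2  3  1
1  2  1  3  1  1
1  3  1  3  2  3
1  2  3  1  0  3
2  0  3  3  3  0
11) 3  2  2  3  1  0
0  2  1  2  3  1
1  2  1  3  1  1
1  3  1  3  3  3
1  2  3  1  0  3
2  0  3  3  3  0
12) 3  2  2  3  1  0
0  2  1  3  3  1
1  2  2  0  3  2
1  3  2  1  2  1
1  2  3  2  2  0
2  0  3  3  3  1
13) 3  2  2  3  1  0
0  2  1  3  3  1
1  2  2  0  3  2
1  3  2  1  3  1
1  2  3  2  2  0
2  0  3  3  3  1
14) 3  2  3  0  3  0
0  2  2  1  1  2
1  2  2  2  1  3
1  3  2  2  1  2
1  2  3  2  3  0
2  0  3  3  3  1
15) 3  2  3  0  3  0
0  2  2  1  1  2
1  2  2  2  1  3
1  3  2  2  2  2
1  2  3  2  3  0
2  0  3  3  3  1
16) 3  2  3  0  3  0
0  2  2  1  1  2
1  2  2  2  1  3
1  3  2  2  3  2
1  2  3  2  3  0
2  0  3  3  3  1
17) 3  2  3  0  3  0
0  2  2  1  1  2
1  3  3  3  2  3
2  1  1  1  2  3
2  0  3  2  2  1
2  2  1  2  1  2
18) 3  2  3  0  3  0
0  2  2  1  1  2
1  3  3  3  2  3
2  1  1  1  3  3
2  0  3  2  2  1
2  2  1  2  1  2
19) 3  2  3  0  3  0
0  3  3  2  2  3
2  0  1  1  1  1
2  2  2  3  2  1
2  0  3  2  3  2
2  2  1  2  1  2

2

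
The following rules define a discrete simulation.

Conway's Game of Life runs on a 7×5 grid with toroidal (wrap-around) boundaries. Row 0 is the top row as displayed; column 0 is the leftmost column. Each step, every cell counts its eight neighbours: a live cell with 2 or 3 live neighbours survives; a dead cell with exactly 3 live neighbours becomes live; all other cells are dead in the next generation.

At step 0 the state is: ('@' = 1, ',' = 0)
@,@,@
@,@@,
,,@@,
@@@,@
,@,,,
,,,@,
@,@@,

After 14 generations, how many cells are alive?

t=0: @,@,@
@,@@,
,,@@,
@@@,@
,@,,,
,,,@,
@,@@,
t=1: @,,,,
@,,,,
,,,,,
@,,,@
,@,@@
,@,@@
@,@,,
t=2: @,,,@
,,,,,
@,,,@
@,,@@
,@,,,
,@,,,
@,@@,
t=3: @@,@@
,,,,,
@,,@,
,@,@,
,@@,@
@@,,,
@,@@,
t=4: @@,@,
,@@@,
,,@,@
,@,@,
,,,@@
,,,,,
,,,@,
t=5: @@,@,
,,,,,
@,,,@
@,,,,
,,@@@
,,,@@
,,@,@
t=6: @@@@@
,@,,,
@,,,@
@@,,,
@,@,,
@,,,,
,@@,,
t=7: ,,,@@
,,,,,
,,,,@
,,,,,
@,,,@
@,@,,
,,,,,
t=8: ,,,,,
,,,@@
,,,,,
@,,,@
@@,,@
@@,,@
,,,@@
t=9: ,,,,,
,,,,,
@,,@,
,@,,@
,,,@,
,@@,,
,,,@@
t=10: ,,,,,
,,,,,
@,,,@
@,@@@
@@,@,
,,@,@
,,@@,
t=11: ,,,,,
,,,,,
@@,,,
,,@,,
,,,,,
@,,,@
,,@@,
t=12: ,,,,,
,,,,,
,@,,,
,@,,,
,,,,,
,,,@@
,,,@@
t=13: ,,,,,
,,,,,
,,,,,
,,,,,
,,,,,
,,,@@
,,,@@
t=14: ,,,,,
,,,,,
,,,,,
,,,,,
,,,,,
,,,@@
,,,@@

4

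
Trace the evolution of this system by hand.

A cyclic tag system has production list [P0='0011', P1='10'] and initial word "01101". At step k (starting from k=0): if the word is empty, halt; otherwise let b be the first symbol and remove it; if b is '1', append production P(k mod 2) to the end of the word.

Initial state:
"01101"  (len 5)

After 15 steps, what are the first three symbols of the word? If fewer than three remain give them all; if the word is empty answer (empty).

101

[0] "01101"  (len 5)
[1] "1101"  (len 4)
[2] "10110"  (len 5)
[3] "01100011"  (len 8)
[4] "1100011"  (len 7)
[5] "1000110011"  (len 10)
[6] "00011001110"  (len 11)
[7] "0011001110"  (len 10)
[8] "011001110"  (len 9)
[9] "11001110"  (len 8)
[10] "100111010"  (len 9)
[11] "001110100011"  (len 12)
[12] "01110100011"  (len 11)
[13] "1110100011"  (len 10)
[14] "11010001110"  (len 11)
[15] "10100011100011"  (len 14)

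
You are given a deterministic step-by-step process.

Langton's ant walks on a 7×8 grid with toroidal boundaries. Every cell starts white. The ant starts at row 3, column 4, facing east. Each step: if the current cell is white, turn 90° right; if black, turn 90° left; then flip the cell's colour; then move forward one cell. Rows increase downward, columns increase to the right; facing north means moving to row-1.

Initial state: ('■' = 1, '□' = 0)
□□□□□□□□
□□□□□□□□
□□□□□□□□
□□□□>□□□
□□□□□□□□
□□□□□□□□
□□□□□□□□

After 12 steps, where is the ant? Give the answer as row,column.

1,4

k=0  □□□□□□□□
□□□□□□□□
□□□□□□□□
□□□□>□□□
□□□□□□□□
□□□□□□□□
□□□□□□□□
k=1  □□□□□□□□
□□□□□□□□
□□□□□□□□
□□□□■□□□
□□□□v□□□
□□□□□□□□
□□□□□□□□
k=2  □□□□□□□□
□□□□□□□□
□□□□□□□□
□□□□■□□□
□□□<■□□□
□□□□□□□□
□□□□□□□□
k=3  □□□□□□□□
□□□□□□□□
□□□□□□□□
□□□^■□□□
□□□■■□□□
□□□□□□□□
□□□□□□□□
k=4  □□□□□□□□
□□□□□□□□
□□□□□□□□
□□□■>□□□
□□□■■□□□
□□□□□□□□
□□□□□□□□
k=5  □□□□□□□□
□□□□□□□□
□□□□^□□□
□□□■□□□□
□□□■■□□□
□□□□□□□□
□□□□□□□□
k=6  □□□□□□□□
□□□□□□□□
□□□□■>□□
□□□■□□□□
□□□■■□□□
□□□□□□□□
□□□□□□□□
k=7  □□□□□□□□
□□□□□□□□
□□□□■■□□
□□□■□v□□
□□□■■□□□
□□□□□□□□
□□□□□□□□
k=8  □□□□□□□□
□□□□□□□□
□□□□■■□□
□□□■<■□□
□□□■■□□□
□□□□□□□□
□□□□□□□□
k=9  □□□□□□□□
□□□□□□□□
□□□□^■□□
□□□■■■□□
□□□■■□□□
□□□□□□□□
□□□□□□□□
k=10  □□□□□□□□
□□□□□□□□
□□□<□■□□
□□□■■■□□
□□□■■□□□
□□□□□□□□
□□□□□□□□
k=11  □□□□□□□□
□□□^□□□□
□□□■□■□□
□□□■■■□□
□□□■■□□□
□□□□□□□□
□□□□□□□□
k=12  □□□□□□□□
□□□■>□□□
□□□■□■□□
□□□■■■□□
□□□■■□□□
□□□□□□□□
□□□□□□□□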